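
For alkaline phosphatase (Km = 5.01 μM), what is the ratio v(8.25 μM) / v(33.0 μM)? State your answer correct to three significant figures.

0.717

The fractional saturations are [S]/(Km+[S]) = 33.0/38.01 = 0.8682 and 8.25/13.26 = 0.6222.
v₂/v₁ is just their ratio: 0.6222/0.8682 = 0.717.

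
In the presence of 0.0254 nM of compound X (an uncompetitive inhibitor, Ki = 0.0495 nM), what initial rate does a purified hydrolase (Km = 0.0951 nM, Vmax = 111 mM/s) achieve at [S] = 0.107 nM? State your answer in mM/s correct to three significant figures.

With α = 1 + [I]/Ki = 1 + 0.0254/0.0495 = 1.513, the uncompetitive rate law is v = (Vmax/α)·[S] / (Km/α + [S]).
v = (111/1.513)×0.107 / (0.0951/1.513 + 0.107) = 7.849/0.1698 = 46.2 mM/s.

46.2 mM/s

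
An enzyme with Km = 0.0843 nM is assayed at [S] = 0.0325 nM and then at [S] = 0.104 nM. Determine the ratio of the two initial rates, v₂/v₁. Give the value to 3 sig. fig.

The fractional saturations are [S]/(Km+[S]) = 0.0325/0.1168 = 0.2783 and 0.104/0.1883 = 0.5523.
v₂/v₁ is just their ratio: 0.5523/0.2783 = 1.98.

1.98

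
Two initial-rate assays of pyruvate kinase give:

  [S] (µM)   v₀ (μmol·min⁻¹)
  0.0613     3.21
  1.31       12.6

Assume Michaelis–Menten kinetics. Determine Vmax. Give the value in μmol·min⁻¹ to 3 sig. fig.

From v = Vmax[S]/(Km+[S]), each point gives Vmax = v(Km+[S])/[S].
Equating: 3.21(Km+0.0613)/0.0613 = 12.6(Km+1.31)/1.31.
52.37·Km + 3.21 = 9.618·Km + 12.6, so (52.37 − 9.618)·Km = 12.6 − 3.21.
Km = 9.390/42.75 = 0.220 µM; then Vmax = 3.21(0.220+0.0613)/0.0613 = 14.7 μmol·min⁻¹.

14.7 μmol·min⁻¹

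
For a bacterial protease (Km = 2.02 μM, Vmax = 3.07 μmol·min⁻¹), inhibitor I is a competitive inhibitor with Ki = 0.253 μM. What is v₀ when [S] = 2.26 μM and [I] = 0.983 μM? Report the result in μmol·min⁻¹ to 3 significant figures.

With α = 1 + [I]/Ki = 1 + 0.983/0.253 = 4.885, the competitive rate law is v = Vmax[S] / (αKm + [S]).
v = 3.07×2.26 / (4.885×2.02 + 2.26) = 6.938/12.13 = 0.572 μmol·min⁻¹.

0.572 μmol·min⁻¹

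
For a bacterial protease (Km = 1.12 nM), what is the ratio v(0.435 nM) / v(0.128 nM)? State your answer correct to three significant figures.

2.73

Since Vmax cancels, v₂/v₁ = [S]₂(Km+[S]₁) / [S]₁(Km+[S]₂).
= 0.435×(1.12+0.128) / (0.128×(1.12+0.435)) = 0.5429/0.1990 = 2.73.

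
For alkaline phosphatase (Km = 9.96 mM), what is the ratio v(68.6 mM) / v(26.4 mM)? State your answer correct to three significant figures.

1.20

The fractional saturations are [S]/(Km+[S]) = 26.4/36.36 = 0.7261 and 68.6/78.56 = 0.8732.
v₂/v₁ is just their ratio: 0.8732/0.7261 = 1.20.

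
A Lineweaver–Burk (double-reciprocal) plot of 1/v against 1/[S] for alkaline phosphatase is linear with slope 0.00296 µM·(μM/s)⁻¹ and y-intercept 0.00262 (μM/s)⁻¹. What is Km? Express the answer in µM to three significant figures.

1.13 µM

y-intercept = 1/Vmax ⇒ Vmax = 382 μM/s; slope = Km/Vmax ⇒ Km = slope × Vmax.
Km = 0.00296 × 382 = 1.13 µM.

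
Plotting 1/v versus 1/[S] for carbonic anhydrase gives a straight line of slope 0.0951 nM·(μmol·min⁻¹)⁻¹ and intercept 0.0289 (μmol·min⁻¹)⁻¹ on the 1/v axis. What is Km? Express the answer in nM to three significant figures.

y-intercept = 1/Vmax ⇒ Vmax = 34.6 μmol·min⁻¹; slope = Km/Vmax ⇒ Km = slope × Vmax.
Km = 0.0951 × 34.6 = 3.29 nM.

3.29 nM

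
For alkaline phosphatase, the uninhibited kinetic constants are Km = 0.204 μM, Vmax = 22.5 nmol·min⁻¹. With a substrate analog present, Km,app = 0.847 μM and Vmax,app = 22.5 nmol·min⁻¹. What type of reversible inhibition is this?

Km increases (0.204 → 0.847 μM) while Vmax is unchanged — the hallmark of competitive inhibition.

competitive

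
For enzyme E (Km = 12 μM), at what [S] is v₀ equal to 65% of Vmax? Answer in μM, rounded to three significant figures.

22.3 μM

v/Vmax = [S]/(Km+[S]) = 0.65, so [S] = Km·0.65/(1 − 0.65) = 12 × 1.857.
[S] = 22.3 μM.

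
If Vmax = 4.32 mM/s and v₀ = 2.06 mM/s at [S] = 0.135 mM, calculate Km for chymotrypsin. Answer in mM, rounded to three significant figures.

From v = Vmax[S]/(Km+[S]), Km = [S](Vmax − v)/v.
Km = 0.135 × (4.32 − 2.06) / 2.06 = 0.3051/2.06 = 0.148 mM.

0.148 mM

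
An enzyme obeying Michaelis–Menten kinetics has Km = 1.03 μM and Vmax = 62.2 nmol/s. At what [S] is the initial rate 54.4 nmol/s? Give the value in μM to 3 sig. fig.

7.18 μM

Rearranging v = Vmax[S]/(Km+[S]) gives [S] = Km·v/(Vmax − v).
[S] = 1.03 × 54.4 / (62.2 − 54.4) = 56.03/7.800 = 7.18 μM.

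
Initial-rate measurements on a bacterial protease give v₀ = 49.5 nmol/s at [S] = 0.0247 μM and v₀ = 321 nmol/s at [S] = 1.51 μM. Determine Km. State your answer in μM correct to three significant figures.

From v = Vmax[S]/(Km+[S]), each point gives Vmax = v(Km+[S])/[S].
Equating: 49.5(Km+0.0247)/0.0247 = 321(Km+1.51)/1.51.
2004·Km + 49.5 = 212.6·Km + 321, so (2004 − 212.6)·Km = 321 − 49.5.
Km = 271.5/1791 = 0.152 μM; then Vmax = 49.5(0.152+0.0247)/0.0247 = 353 nmol/s.

0.152 μM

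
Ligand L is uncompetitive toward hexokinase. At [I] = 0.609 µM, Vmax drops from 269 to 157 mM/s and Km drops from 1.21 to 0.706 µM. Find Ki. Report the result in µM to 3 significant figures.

0.854 µM

Uncompetitive: Vmax,app = Vmax/α (and Km,app = Km/α) with α = 1 + [I]/Ki.
α = Vmax/Vmax,app = 269/157 = 1.713.
Since α = 1 + [I]/Ki, [I]/Ki = 1.713 − 1 = 0.7134 and Ki = 0.609/0.7134 = 0.854 µM.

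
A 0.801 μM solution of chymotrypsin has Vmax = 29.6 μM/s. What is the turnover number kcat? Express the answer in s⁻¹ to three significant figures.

kcat = Vmax/[E]total = 29.6 μM/s / 0.801 μM = 37.0 s⁻¹.

37.0 s⁻¹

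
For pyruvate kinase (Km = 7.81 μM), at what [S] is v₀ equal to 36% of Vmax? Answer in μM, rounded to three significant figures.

v/Vmax = [S]/(Km+[S]) = 0.36, so [S] = Km·0.36/(1 − 0.36) = 7.81 × 0.5625.
[S] = 4.39 μM.

4.39 μM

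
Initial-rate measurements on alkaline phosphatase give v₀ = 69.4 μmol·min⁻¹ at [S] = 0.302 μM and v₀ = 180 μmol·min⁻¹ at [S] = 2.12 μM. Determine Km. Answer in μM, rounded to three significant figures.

In reciprocal form, 1/v = (Km/Vmax)·(1/[S]) + 1/Vmax. The two points give (1/[S], 1/v) = (3.311, 0.01441) and (0.4717, 0.005556).
Slope = (0.01441 − 0.005556)/(3.311 − 0.4717) = 0.003118; intercept = 0.01441 − 0.003118×3.311 = 0.004085.
Vmax = 1/intercept = 245 μmol·min⁻¹; Km = slope × Vmax = 0.003118 × 245 = 0.763 μM.

0.763 μM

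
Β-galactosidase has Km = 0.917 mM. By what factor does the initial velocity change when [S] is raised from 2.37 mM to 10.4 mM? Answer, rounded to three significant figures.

Since Vmax cancels, v₂/v₁ = [S]₂(Km+[S]₁) / [S]₁(Km+[S]₂).
= 10.4×(0.917+2.37) / (2.37×(0.917+10.4)) = 34.18/26.82 = 1.27.

1.27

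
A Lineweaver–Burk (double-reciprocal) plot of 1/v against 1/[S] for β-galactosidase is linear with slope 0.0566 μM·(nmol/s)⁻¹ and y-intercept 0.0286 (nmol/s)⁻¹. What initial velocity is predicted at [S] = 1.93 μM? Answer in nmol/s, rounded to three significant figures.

17.3 nmol/s

The y-intercept is 1/Vmax, so Vmax = 1/0.0286 = 35.0 nmol/s.
The slope is Km/Vmax, so Km = 0.0566 × 35.0 = 1.98 μM.
Then v = 35.0 × 1.93/(1.98 + 1.93) = 17.3 nmol/s.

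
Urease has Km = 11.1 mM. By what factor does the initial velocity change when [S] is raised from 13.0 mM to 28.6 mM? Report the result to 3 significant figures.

Since Vmax cancels, v₂/v₁ = [S]₂(Km+[S]₁) / [S]₁(Km+[S]₂).
= 28.6×(11.1+13.0) / (13.0×(11.1+28.6)) = 689.3/516.1 = 1.34.

1.34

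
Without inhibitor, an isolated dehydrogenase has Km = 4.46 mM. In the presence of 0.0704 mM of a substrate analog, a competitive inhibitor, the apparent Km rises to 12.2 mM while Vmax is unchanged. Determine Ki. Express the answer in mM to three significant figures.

0.0406 mM

Competitive: Km,app = α·Km with α = 1 + [I]/Ki.
α = Km,app/Km = 12.2/4.46 = 2.735.
Ki = [I]/(α − 1) = 0.0704/1.735 = 0.0406 mM.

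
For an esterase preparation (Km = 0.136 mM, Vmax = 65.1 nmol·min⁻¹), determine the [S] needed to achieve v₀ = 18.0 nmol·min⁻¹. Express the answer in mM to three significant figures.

Rearranging v = Vmax[S]/(Km+[S]) gives [S] = Km·v/(Vmax − v).
[S] = 0.136 × 18.0 / (65.1 − 18.0) = 2.448/47.10 = 0.0520 mM.

0.0520 mM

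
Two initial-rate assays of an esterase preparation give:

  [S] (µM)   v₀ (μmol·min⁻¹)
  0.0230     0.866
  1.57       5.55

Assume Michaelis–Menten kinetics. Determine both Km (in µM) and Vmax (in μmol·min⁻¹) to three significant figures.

Km = 0.137 µM; Vmax = 6.04 μmol·min⁻¹

In reciprocal form, 1/v = (Km/Vmax)·(1/[S]) + 1/Vmax. The two points give (1/[S], 1/v) = (43.48, 1.155) and (0.6369, 0.1802).
Slope = (1.155 − 0.1802)/(43.48 − 0.6369) = 0.02275; intercept = 1.155 − 0.02275×43.48 = 0.1657.
Vmax = 1/intercept = 6.04 μmol·min⁻¹; Km = slope × Vmax = 0.02275 × 6.04 = 0.137 µM.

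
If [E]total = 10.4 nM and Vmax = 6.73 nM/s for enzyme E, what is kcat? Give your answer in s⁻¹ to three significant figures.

0.647 s⁻¹

kcat = Vmax/[E]total = 6.73 nM/s / 10.4 nM = 0.647 s⁻¹.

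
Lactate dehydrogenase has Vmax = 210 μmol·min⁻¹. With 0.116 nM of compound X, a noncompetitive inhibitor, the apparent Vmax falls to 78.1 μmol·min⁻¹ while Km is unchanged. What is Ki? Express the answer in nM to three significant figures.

0.0687 nM

Noncompetitive: Vmax,app = Vmax/α with α = 1 + [I]/Ki.
α = Vmax/Vmax,app = 210/78.1 = 2.689.
Since α = 1 + [I]/Ki, [I]/Ki = 2.689 − 1 = 1.689 and Ki = 0.116/1.689 = 0.0687 nM.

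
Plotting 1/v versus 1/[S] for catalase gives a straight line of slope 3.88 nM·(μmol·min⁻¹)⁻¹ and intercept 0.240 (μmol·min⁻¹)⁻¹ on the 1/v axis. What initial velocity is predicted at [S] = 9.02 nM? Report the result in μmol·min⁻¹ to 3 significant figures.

1.49 μmol·min⁻¹

The y-intercept is 1/Vmax, so Vmax = 1/0.240 = 4.17 μmol·min⁻¹.
The slope is Km/Vmax, so Km = 3.88 × 4.17 = 16.2 nM.
Then v = 4.17 × 9.02/(16.2 + 9.02) = 1.49 μmol·min⁻¹.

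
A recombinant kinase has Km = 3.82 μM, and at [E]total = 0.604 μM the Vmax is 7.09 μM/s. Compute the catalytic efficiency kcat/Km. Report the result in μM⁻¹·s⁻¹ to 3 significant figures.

kcat = Vmax/[E]total = 7.09/0.604 = 11.7 s⁻¹.
kcat/Km = 11.7/3.82 = 3.07 μM⁻¹·s⁻¹.

3.07 μM⁻¹·s⁻¹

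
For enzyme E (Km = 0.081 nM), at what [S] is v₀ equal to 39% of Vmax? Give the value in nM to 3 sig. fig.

0.0518 nM

v/Vmax = [S]/(Km+[S]) = 0.39, so [S] = Km·0.39/(1 − 0.39) = 0.081 × 0.6393.
[S] = 0.0518 nM.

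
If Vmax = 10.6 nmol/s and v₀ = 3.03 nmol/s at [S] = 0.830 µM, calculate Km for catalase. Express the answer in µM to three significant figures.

2.07 µM

v/Vmax = 3.03/10.6 = 0.2858 = [S]/(Km+[S]).
So Km + [S] = [S]/0.2858 = 2.904 µM, giving Km = 2.904 − 0.830 = 2.07 µM.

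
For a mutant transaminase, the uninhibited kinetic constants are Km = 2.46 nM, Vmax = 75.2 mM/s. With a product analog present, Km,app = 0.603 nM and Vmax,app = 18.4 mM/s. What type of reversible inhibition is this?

Both Km and Vmax decrease by the same factor (~4.08-fold) — characteristic of uncompetitive inhibition.

uncompetitive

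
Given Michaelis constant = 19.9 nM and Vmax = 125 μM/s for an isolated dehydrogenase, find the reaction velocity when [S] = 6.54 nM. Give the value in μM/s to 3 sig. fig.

30.9 μM/s

[S]/(Km+[S]) = 6.54/26.44 = 0.2474, the fractional saturation.
v = 0.2474 × Vmax = 0.2474 × 125 = 30.9 μM/s.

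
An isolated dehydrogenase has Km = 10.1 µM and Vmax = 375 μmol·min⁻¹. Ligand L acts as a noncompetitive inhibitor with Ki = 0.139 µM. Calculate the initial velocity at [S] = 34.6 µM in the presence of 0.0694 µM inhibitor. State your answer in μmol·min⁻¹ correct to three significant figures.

194 μmol·min⁻¹

With α = 1 + [I]/Ki = 1 + 0.0694/0.139 = 1.499, the noncompetitive rate law is v = (Vmax/α)·[S] / (Km + [S]).
v = (375/1.499)×34.6 / (10.1 + 34.6) = 8654/44.70 = 194 μmol·min⁻¹.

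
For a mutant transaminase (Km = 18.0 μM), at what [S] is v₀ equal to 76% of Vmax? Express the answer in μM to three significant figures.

57.0 μM

v/Vmax = [S]/(Km+[S]) = 0.76, so [S] = Km·0.76/(1 − 0.76) = 18.0 × 3.167.
[S] = 57.0 μM.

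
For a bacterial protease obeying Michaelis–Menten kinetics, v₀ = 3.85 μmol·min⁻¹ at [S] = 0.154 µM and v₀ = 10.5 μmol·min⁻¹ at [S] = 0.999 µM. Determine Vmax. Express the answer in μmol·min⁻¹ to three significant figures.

15.3 μmol·min⁻¹

From v = Vmax[S]/(Km+[S]), each point gives Vmax = v(Km+[S])/[S].
Equating: 3.85(Km+0.154)/0.154 = 10.5(Km+0.999)/0.999.
25.00·Km + 3.85 = 10.51·Km + 10.5, so (25.00 − 10.51)·Km = 10.5 − 3.85.
Km = 6.650/14.49 = 0.459 µM; then Vmax = 3.85(0.459+0.154)/0.154 = 15.3 μmol·min⁻¹.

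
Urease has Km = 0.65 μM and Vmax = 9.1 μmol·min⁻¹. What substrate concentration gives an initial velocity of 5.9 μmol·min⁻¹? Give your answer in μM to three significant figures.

The required fractional saturation is v/Vmax = 5.9/9.1 = 0.6484.
Then [S]/(Km+[S]) = 0.6484 ⇒ [S] = 0.65 × 0.6484/(1 − 0.6484) = 1.20 μM.

1.20 μM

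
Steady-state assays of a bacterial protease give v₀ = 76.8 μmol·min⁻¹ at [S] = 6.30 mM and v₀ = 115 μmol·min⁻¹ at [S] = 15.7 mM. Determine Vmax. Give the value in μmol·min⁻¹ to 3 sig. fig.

From v = Vmax[S]/(Km+[S]), each point gives Vmax = v(Km+[S])/[S].
Equating: 76.8(Km+6.30)/6.30 = 115(Km+15.7)/15.7.
12.19·Km + 76.8 = 7.325·Km + 115, so (12.19 − 7.325)·Km = 115 − 76.8.
Km = 38.20/4.866 = 7.85 mM; then Vmax = 76.8(7.85+6.30)/6.30 = 173 μmol·min⁻¹.

173 μmol·min⁻¹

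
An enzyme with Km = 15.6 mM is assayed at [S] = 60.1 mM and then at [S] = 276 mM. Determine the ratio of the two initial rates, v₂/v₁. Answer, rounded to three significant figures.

1.19

The fractional saturations are [S]/(Km+[S]) = 60.1/75.70 = 0.7939 and 276/291.6 = 0.9465.
v₂/v₁ is just their ratio: 0.9465/0.7939 = 1.19.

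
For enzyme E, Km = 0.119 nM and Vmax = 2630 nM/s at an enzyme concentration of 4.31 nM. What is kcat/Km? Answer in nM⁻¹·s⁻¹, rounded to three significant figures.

kcat = Vmax/[E]total = 2630/4.31 = 610 s⁻¹.
kcat/Km = 610/0.119 = 5130 nM⁻¹·s⁻¹.

5130 nM⁻¹·s⁻¹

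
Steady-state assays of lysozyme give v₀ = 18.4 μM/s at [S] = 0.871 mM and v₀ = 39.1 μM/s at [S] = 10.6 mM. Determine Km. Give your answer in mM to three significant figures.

From v = Vmax[S]/(Km+[S]), each point gives Vmax = v(Km+[S])/[S].
Equating: 18.4(Km+0.871)/0.871 = 39.1(Km+10.6)/10.6.
21.13·Km + 18.4 = 3.689·Km + 39.1, so (21.13 − 3.689)·Km = 39.1 − 18.4.
Km = 20.70/17.44 = 1.19 mM; then Vmax = 18.4(1.19+0.871)/0.871 = 43.5 μM/s.

1.19 mM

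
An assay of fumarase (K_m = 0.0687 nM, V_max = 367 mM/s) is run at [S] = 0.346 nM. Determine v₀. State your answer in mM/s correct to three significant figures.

v = Vmax·[S]/(Km + [S]) = 367 × 0.346 / (0.0687 + 0.346)
  = 127.0 / 0.4147 = 306 mM/s.

306 mM/s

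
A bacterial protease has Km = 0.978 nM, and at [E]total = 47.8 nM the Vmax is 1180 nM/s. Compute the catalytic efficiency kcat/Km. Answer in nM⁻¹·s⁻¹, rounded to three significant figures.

25.2 nM⁻¹·s⁻¹

kcat = Vmax/[E]total = 1180/47.8 = 24.7 s⁻¹.
kcat/Km = 24.7/0.978 = 25.2 nM⁻¹·s⁻¹.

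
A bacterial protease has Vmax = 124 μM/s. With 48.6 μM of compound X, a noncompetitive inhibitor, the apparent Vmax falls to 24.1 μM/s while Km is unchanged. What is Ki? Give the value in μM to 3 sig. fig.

11.7 μM

Noncompetitive: Vmax,app = Vmax/α with α = 1 + [I]/Ki.
α = Vmax/Vmax,app = 124/24.1 = 5.145.
Since α = 1 + [I]/Ki, [I]/Ki = 5.145 − 1 = 4.145 and Ki = 48.6/4.145 = 11.7 μM.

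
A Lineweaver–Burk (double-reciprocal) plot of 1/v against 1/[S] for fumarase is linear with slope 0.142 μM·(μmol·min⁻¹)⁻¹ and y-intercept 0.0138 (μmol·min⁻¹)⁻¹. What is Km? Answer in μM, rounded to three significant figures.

10.3 μM

y-intercept = 1/Vmax ⇒ Vmax = 72.5 μmol·min⁻¹; slope = Km/Vmax ⇒ Km = slope × Vmax.
Km = 0.142 × 72.5 = 10.3 μM.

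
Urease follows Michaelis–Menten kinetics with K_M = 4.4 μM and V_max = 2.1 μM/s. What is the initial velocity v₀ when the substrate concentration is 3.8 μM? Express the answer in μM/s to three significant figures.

[S]/(Km+[S]) = 3.8/8.200 = 0.4634, the fractional saturation.
v = 0.4634 × Vmax = 0.4634 × 2.1 = 0.973 μM/s.

0.973 μM/s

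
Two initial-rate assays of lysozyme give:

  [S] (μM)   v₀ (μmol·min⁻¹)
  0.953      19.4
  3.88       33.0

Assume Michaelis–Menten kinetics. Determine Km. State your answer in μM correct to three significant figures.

1.15 μM

From v = Vmax[S]/(Km+[S]), each point gives Vmax = v(Km+[S])/[S].
Equating: 19.4(Km+0.953)/0.953 = 33.0(Km+3.88)/3.88.
20.36·Km + 19.4 = 8.505·Km + 33.0, so (20.36 − 8.505)·Km = 33.0 − 19.4.
Km = 13.60/11.85 = 1.15 μM; then Vmax = 19.4(1.15+0.953)/0.953 = 42.8 μmol·min⁻¹.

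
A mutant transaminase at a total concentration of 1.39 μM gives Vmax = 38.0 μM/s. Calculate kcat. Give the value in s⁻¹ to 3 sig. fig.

kcat = Vmax/[E]total = 38.0 μM/s / 1.39 μM = 27.3 s⁻¹.

27.3 s⁻¹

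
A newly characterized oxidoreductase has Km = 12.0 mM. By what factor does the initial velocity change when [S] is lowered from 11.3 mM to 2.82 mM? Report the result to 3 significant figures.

Since Vmax cancels, v₂/v₁ = [S]₂(Km+[S]₁) / [S]₁(Km+[S]₂).
= 2.82×(12.0+11.3) / (11.3×(12.0+2.82)) = 65.71/167.5 = 0.392.

0.392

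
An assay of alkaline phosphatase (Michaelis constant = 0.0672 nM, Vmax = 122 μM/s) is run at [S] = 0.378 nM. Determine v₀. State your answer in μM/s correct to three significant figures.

104 μM/s

v = Vmax·[S]/(Km + [S]) = 122 × 0.378 / (0.0672 + 0.378)
  = 46.12 / 0.4452 = 104 μM/s.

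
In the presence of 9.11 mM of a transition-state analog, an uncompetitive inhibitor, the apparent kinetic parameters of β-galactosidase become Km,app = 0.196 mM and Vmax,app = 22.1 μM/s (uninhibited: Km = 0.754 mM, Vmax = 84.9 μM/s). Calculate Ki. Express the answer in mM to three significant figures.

3.21 mM

Uncompetitive: Vmax,app = Vmax/α (and Km,app = Km/α) with α = 1 + [I]/Ki.
α = Vmax/Vmax,app = 84.9/22.1 = 3.842.
Ki = [I]/(α − 1) = 9.11/2.842 = 3.21 mM.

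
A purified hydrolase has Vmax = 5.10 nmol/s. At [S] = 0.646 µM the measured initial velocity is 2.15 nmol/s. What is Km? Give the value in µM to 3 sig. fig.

From v = Vmax[S]/(Km+[S]), Km = [S](Vmax − v)/v.
Km = 0.646 × (5.10 − 2.15) / 2.15 = 1.906/2.15 = 0.886 µM.

0.886 µM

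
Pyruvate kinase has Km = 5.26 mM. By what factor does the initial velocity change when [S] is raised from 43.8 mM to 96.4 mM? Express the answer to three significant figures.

Since Vmax cancels, v₂/v₁ = [S]₂(Km+[S]₁) / [S]₁(Km+[S]₂).
= 96.4×(5.26+43.8) / (43.8×(5.26+96.4)) = 4729/4453 = 1.06.

1.06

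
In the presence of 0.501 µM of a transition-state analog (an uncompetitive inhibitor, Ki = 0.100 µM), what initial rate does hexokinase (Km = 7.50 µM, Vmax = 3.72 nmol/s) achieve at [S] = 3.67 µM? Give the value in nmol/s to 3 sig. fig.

With α = 1 + [I]/Ki = 1 + 0.501/0.100 = 6.010, the uncompetitive rate law is v = (Vmax/α)·[S] / (Km/α + [S]).
v = (3.72/6.010)×3.67 / (7.50/6.010 + 3.67) = 2.272/4.918 = 0.462 nmol/s.

0.462 nmol/s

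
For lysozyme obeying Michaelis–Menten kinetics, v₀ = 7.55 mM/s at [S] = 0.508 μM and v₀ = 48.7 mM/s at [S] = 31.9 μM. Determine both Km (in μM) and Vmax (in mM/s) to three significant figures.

Km = 3.09 μM; Vmax = 53.4 mM/s

From v = Vmax[S]/(Km+[S]), each point gives Vmax = v(Km+[S])/[S].
Equating: 7.55(Km+0.508)/0.508 = 48.7(Km+31.9)/31.9.
14.86·Km + 7.55 = 1.527·Km + 48.7, so (14.86 − 1.527)·Km = 48.7 − 7.55.
Km = 41.15/13.34 = 3.09 μM; then Vmax = 7.55(3.09+0.508)/0.508 = 53.4 mM/s.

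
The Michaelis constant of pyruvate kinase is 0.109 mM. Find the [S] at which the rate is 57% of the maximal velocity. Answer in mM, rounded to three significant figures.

v/Vmax = [S]/(Km+[S]) = 0.57, so [S] = Km·0.57/(1 − 0.57) = 0.109 × 1.326.
[S] = 0.144 mM.

0.144 mM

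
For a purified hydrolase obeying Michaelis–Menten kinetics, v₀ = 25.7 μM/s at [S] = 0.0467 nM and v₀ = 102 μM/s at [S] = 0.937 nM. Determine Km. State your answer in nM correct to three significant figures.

0.173 nM

From v = Vmax[S]/(Km+[S]), each point gives Vmax = v(Km+[S])/[S].
Equating: 25.7(Km+0.0467)/0.0467 = 102(Km+0.937)/0.937.
550.3·Km + 25.7 = 108.9·Km + 102, so (550.3 − 108.9)·Km = 102 − 25.7.
Km = 76.30/441.5 = 0.173 nM; then Vmax = 25.7(0.173+0.0467)/0.0467 = 121 μM/s.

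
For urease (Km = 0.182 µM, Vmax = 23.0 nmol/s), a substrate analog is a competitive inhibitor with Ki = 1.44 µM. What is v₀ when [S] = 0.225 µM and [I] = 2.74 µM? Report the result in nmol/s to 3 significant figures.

α = 1 + [I]/Ki = 1 + 2.74/1.44 = 2.903.
For a competitive inhibitor, Vmax is unchanged and the apparent Km becomes α·Km: Km,app = 0.528 µM, Vmax,app = 23.0 nmol/s.
v = Vmax,app·[S]/(Km,app + [S]) = 23.0 × 0.225/(0.528 + 0.225) = 6.87 nmol/s.

6.87 nmol/s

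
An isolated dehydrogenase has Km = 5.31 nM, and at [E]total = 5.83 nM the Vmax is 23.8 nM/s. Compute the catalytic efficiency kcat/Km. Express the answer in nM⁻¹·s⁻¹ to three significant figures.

0.769 nM⁻¹·s⁻¹

kcat = Vmax/[E]total = 23.8/5.83 = 4.08 s⁻¹.
kcat/Km = 4.08/5.31 = 0.769 nM⁻¹·s⁻¹.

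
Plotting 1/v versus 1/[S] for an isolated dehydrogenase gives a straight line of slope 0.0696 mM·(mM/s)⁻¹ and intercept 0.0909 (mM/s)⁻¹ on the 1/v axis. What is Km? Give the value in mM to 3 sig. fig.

y-intercept = 1/Vmax ⇒ Vmax = 11.0 mM/s; slope = Km/Vmax ⇒ Km = slope × Vmax.
Km = 0.0696 × 11.0 = 0.766 mM.

0.766 mM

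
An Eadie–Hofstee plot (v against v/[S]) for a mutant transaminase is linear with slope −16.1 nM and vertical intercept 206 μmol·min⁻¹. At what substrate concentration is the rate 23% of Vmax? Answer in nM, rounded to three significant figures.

4.81 nM

The Eadie–Hofstee slope gives Km = 16.1 nM (slope = −Km).
v/Vmax = [S]/(Km+[S]) = 0.23 ⇒ [S] = Km·0.23/(1−0.23) = 16.1 × 0.2987 = 4.81 nM.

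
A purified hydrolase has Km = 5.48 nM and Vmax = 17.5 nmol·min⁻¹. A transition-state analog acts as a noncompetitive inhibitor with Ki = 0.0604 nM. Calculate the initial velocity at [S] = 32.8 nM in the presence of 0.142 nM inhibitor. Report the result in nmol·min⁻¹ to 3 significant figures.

With α = 1 + [I]/Ki = 1 + 0.142/0.0604 = 3.351, the noncompetitive rate law is v = (Vmax/α)·[S] / (Km + [S]).
v = (17.5/3.351)×32.8 / (5.48 + 32.8) = 171.3/38.28 = 4.47 nmol·min⁻¹.

4.47 nmol·min⁻¹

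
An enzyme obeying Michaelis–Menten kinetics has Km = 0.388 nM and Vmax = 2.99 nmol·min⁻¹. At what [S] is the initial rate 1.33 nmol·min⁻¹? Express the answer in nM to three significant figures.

The required fractional saturation is v/Vmax = 1.33/2.99 = 0.4448.
Then [S]/(Km+[S]) = 0.4448 ⇒ [S] = 0.388 × 0.4448/(1 − 0.4448) = 0.311 nM.

0.311 nM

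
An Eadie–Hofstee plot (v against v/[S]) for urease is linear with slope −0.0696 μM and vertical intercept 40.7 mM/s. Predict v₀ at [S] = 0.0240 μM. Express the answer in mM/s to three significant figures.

In the Eadie–Hofstee form v = Vmax − Km·(v/[S]), the slope is −Km and the intercept is Vmax, so Km = 0.0696 μM and Vmax = 40.7 mM/s.
v = 40.7 × 0.0240/(0.0696 + 0.0240) = 10.4 mM/s.

10.4 mM/s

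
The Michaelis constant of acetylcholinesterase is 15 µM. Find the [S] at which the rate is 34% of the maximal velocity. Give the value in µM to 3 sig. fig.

7.73 µM

v/Vmax = [S]/(Km+[S]) = 0.34, so [S] = Km·0.34/(1 − 0.34) = 15 × 0.5152.
[S] = 7.73 µM.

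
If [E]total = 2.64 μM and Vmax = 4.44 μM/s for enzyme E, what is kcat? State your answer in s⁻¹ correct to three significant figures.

1.68 s⁻¹

kcat = Vmax/[E]total = 4.44 μM/s / 2.64 μM = 1.68 s⁻¹.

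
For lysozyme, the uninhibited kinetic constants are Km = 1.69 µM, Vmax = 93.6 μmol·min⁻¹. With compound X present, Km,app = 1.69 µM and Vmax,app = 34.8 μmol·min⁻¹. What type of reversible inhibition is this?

Vmax decreases (93.6 → 34.8 μmol·min⁻¹) while Km is unchanged — pure noncompetitive inhibition.

noncompetitive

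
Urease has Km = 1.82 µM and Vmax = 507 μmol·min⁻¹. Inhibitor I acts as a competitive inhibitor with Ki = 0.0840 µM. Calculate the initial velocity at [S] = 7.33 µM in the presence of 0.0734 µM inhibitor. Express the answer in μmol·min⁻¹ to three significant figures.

346 μmol·min⁻¹

α = 1 + [I]/Ki = 1 + 0.0734/0.0840 = 1.874.
For a competitive inhibitor, Vmax is unchanged and the apparent Km becomes α·Km: Km,app = 3.41 µM, Vmax,app = 507 μmol·min⁻¹.
v = Vmax,app·[S]/(Km,app + [S]) = 507 × 7.33/(3.41 + 7.33) = 346 μmol·min⁻¹.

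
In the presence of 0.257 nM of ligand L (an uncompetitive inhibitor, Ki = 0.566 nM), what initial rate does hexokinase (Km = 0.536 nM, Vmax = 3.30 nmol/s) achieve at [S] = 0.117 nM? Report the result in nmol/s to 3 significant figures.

0.547 nmol/s

α = 1 + [I]/Ki = 1 + 0.257/0.566 = 1.454.
For an uncompetitive inhibitor, both parameters are divided by α, giving Vmax/α and Km/α: Km,app = 0.369 nM, Vmax,app = 2.27 nmol/s.
v = Vmax,app·[S]/(Km,app + [S]) = 2.27 × 0.117/(0.369 + 0.117) = 0.547 nmol/s.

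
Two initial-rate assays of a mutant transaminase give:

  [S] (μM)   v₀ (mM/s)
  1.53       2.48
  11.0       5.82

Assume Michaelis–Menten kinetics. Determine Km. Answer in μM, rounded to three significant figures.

In reciprocal form, 1/v = (Km/Vmax)·(1/[S]) + 1/Vmax. The two points give (1/[S], 1/v) = (0.6536, 0.4032) and (0.09091, 0.1718).
Slope = (0.4032 − 0.1718)/(0.6536 − 0.09091) = 0.4113; intercept = 0.4032 − 0.4113×0.6536 = 0.1344.
Vmax = 1/intercept = 7.44 mM/s; Km = slope × Vmax = 0.4113 × 7.44 = 3.06 μM.

3.06 μM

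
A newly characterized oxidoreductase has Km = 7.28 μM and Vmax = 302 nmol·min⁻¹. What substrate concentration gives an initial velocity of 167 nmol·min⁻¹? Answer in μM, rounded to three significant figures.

The required fractional saturation is v/Vmax = 167/302 = 0.5530.
Then [S]/(Km+[S]) = 0.5530 ⇒ [S] = 7.28 × 0.5530/(1 − 0.5530) = 9.01 μM.

9.01 μM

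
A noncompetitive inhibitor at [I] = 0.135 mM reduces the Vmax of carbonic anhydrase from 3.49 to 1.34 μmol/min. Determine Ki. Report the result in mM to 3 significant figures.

Noncompetitive: Vmax,app = Vmax/α with α = 1 + [I]/Ki.
α = Vmax/Vmax,app = 3.49/1.34 = 2.604.
Since α = 1 + [I]/Ki, [I]/Ki = 2.604 − 1 = 1.604 and Ki = 0.135/1.604 = 0.0841 mM.

0.0841 mM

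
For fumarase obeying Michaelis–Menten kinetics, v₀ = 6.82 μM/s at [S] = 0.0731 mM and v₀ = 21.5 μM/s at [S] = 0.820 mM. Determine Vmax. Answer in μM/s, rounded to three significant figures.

27.2 μM/s

From v = Vmax[S]/(Km+[S]), each point gives Vmax = v(Km+[S])/[S].
Equating: 6.82(Km+0.0731)/0.0731 = 21.5(Km+0.820)/0.820.
93.30·Km + 6.82 = 26.22·Km + 21.5, so (93.30 − 26.22)·Km = 21.5 − 6.82.
Km = 14.68/67.08 = 0.219 mM; then Vmax = 6.82(0.219+0.0731)/0.0731 = 27.2 μM/s.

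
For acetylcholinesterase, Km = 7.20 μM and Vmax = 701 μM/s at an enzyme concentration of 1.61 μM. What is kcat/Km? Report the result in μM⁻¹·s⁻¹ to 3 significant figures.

60.5 μM⁻¹·s⁻¹

kcat = Vmax/[E]total = 701/1.61 = 435 s⁻¹.
kcat/Km = 435/7.20 = 60.5 μM⁻¹·s⁻¹.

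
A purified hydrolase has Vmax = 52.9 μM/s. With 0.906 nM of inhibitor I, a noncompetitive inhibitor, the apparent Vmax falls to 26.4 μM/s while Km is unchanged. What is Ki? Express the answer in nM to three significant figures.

0.903 nM

Noncompetitive: Vmax,app = Vmax/α with α = 1 + [I]/Ki.
α = Vmax/Vmax,app = 52.9/26.4 = 2.004.
Since α = 1 + [I]/Ki, [I]/Ki = 2.004 − 1 = 1.004 and Ki = 0.906/1.004 = 0.903 nM.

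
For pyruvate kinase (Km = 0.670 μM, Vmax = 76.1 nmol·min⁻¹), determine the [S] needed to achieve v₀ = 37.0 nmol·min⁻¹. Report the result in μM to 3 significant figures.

0.634 μM

Rearranging v = Vmax[S]/(Km+[S]) gives [S] = Km·v/(Vmax − v).
[S] = 0.670 × 37.0 / (76.1 − 37.0) = 24.79/39.10 = 0.634 μM.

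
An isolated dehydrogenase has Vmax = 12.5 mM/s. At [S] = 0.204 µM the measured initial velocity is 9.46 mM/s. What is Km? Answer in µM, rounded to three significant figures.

0.0656 µM

From v = Vmax[S]/(Km+[S]), Km = [S](Vmax − v)/v.
Km = 0.204 × (12.5 − 9.46) / 9.46 = 0.6202/9.46 = 0.0656 µM.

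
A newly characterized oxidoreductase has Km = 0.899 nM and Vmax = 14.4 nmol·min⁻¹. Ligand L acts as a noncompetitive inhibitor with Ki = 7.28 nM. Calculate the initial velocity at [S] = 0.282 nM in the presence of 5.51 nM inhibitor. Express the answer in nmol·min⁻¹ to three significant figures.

1.96 nmol·min⁻¹

With α = 1 + [I]/Ki = 1 + 5.51/7.28 = 1.757, the noncompetitive rate law is v = (Vmax/α)·[S] / (Km + [S]).
v = (14.4/1.757)×0.282 / (0.899 + 0.282) = 2.311/1.181 = 1.96 nmol·min⁻¹.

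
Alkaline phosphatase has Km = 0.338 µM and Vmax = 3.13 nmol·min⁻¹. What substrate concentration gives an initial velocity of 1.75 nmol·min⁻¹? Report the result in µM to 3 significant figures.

The required fractional saturation is v/Vmax = 1.75/3.13 = 0.5591.
Then [S]/(Km+[S]) = 0.5591 ⇒ [S] = 0.338 × 0.5591/(1 − 0.5591) = 0.429 µM.

0.429 µM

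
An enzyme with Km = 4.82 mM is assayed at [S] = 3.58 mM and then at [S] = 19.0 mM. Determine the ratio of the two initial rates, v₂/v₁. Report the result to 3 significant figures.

The fractional saturations are [S]/(Km+[S]) = 3.58/8.400 = 0.4262 and 19.0/23.82 = 0.7976.
v₂/v₁ is just their ratio: 0.7976/0.4262 = 1.87.

1.87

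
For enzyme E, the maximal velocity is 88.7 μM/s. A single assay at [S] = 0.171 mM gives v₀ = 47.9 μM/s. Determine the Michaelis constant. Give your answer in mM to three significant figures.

v/Vmax = 47.9/88.7 = 0.5400 = [S]/(Km+[S]).
So Km + [S] = [S]/0.5400 = 0.3167 mM, giving Km = 0.3167 − 0.171 = 0.146 mM.

0.146 mM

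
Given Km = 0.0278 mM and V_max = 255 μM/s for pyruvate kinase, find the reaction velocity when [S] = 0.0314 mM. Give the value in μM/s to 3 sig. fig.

135 μM/s

[S]/(Km+[S]) = 0.0314/0.05920 = 0.5304, the fractional saturation.
v = 0.5304 × Vmax = 0.5304 × 255 = 135 μM/s.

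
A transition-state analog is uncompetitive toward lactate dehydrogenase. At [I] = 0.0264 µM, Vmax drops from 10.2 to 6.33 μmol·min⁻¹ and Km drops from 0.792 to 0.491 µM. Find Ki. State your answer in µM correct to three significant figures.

Uncompetitive: Vmax,app = Vmax/α (and Km,app = Km/α) with α = 1 + [I]/Ki.
α = Vmax/Vmax,app = 10.2/6.33 = 1.611.
Since α = 1 + [I]/Ki, [I]/Ki = 1.611 − 1 = 0.6114 and Ki = 0.0264/0.6114 = 0.0432 µM.

0.0432 µM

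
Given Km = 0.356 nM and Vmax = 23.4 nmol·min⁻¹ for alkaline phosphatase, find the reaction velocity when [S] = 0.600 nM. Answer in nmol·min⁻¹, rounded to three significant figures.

[S]/(Km+[S]) = 0.600/0.9560 = 0.6276, the fractional saturation.
v = 0.6276 × Vmax = 0.6276 × 23.4 = 14.7 nmol·min⁻¹.

14.7 nmol·min⁻¹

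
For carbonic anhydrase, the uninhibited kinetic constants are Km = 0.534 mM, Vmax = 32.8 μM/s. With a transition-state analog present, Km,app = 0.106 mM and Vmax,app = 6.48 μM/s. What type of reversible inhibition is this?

Both Km and Vmax decrease by the same factor (~5.06-fold) — characteristic of uncompetitive inhibition.

uncompetitive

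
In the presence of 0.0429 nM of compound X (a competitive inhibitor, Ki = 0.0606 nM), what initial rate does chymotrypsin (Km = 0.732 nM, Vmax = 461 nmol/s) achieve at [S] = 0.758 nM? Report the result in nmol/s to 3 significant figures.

With α = 1 + [I]/Ki = 1 + 0.0429/0.0606 = 1.708, the competitive rate law is v = Vmax[S] / (αKm + [S]).
v = 461×0.758 / (1.708×0.732 + 0.758) = 349.4/2.008 = 174 nmol/s.

174 nmol/s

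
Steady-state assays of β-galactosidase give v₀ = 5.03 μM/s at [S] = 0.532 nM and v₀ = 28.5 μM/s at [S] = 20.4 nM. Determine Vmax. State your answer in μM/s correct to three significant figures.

32.6 μM/s

From v = Vmax[S]/(Km+[S]), each point gives Vmax = v(Km+[S])/[S].
Equating: 5.03(Km+0.532)/0.532 = 28.5(Km+20.4)/20.4.
9.455·Km + 5.03 = 1.397·Km + 28.5, so (9.455 − 1.397)·Km = 28.5 − 5.03.
Km = 23.47/8.058 = 2.91 nM; then Vmax = 5.03(2.91+0.532)/0.532 = 32.6 μM/s.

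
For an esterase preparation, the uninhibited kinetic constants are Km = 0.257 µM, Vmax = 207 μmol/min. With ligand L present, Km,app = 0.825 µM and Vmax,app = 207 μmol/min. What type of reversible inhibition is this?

Km increases (0.257 → 0.825 µM) while Vmax is unchanged — the hallmark of competitive inhibition.

competitive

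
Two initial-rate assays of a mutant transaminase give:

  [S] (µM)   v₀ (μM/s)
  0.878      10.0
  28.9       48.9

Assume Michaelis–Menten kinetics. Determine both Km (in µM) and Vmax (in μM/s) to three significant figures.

Km = 4.01 µM; Vmax = 55.7 μM/s

In reciprocal form, 1/v = (Km/Vmax)·(1/[S]) + 1/Vmax. The two points give (1/[S], 1/v) = (1.139, 0.1000) and (0.03460, 0.02045).
Slope = (0.1000 − 0.02045)/(1.139 − 0.03460) = 0.07203; intercept = 0.1000 − 0.07203×1.139 = 0.01796.
Vmax = 1/intercept = 55.7 μM/s; Km = slope × Vmax = 0.07203 × 55.7 = 4.01 µM.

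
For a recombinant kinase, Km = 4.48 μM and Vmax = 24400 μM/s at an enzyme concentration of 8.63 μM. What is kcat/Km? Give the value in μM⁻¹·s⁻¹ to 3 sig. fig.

631 μM⁻¹·s⁻¹

kcat = Vmax/[E]total = 24400/8.63 = 2830 s⁻¹.
kcat/Km = 2830/4.48 = 631 μM⁻¹·s⁻¹.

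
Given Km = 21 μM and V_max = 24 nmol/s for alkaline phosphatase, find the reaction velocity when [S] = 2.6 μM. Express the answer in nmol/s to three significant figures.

[S]/(Km+[S]) = 2.6/23.60 = 0.1102, the fractional saturation.
v = 0.1102 × Vmax = 0.1102 × 24 = 2.64 nmol/s.

2.64 nmol/s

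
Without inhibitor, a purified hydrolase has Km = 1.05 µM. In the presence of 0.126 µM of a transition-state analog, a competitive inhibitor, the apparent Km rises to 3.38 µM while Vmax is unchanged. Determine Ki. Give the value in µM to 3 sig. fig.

0.0568 µM

Competitive: Km,app = α·Km with α = 1 + [I]/Ki.
α = Km,app/Km = 3.38/1.05 = 3.219.
Ki = [I]/(α − 1) = 0.126/2.219 = 0.0568 µM.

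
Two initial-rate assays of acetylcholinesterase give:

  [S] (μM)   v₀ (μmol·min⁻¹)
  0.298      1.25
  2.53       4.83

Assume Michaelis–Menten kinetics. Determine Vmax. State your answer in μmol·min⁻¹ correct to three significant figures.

7.82 μmol·min⁻¹

In reciprocal form, 1/v = (Km/Vmax)·(1/[S]) + 1/Vmax. The two points give (1/[S], 1/v) = (3.356, 0.8000) and (0.3953, 0.2070).
Slope = (0.8000 − 0.2070)/(3.356 − 0.3953) = 0.2003; intercept = 0.8000 − 0.2003×3.356 = 0.1279.
Vmax = 1/intercept = 7.82 μmol·min⁻¹; Km = slope × Vmax = 0.2003 × 7.82 = 1.57 μM.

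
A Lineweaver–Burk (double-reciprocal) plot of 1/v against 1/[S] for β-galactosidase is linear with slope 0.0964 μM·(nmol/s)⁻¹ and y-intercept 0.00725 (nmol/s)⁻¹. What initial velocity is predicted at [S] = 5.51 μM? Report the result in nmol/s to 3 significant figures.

The y-intercept is 1/Vmax, so Vmax = 1/0.00725 = 138 nmol/s.
The slope is Km/Vmax, so Km = 0.0964 × 138 = 13.3 μM.
Then v = 138 × 5.51/(13.3 + 5.51) = 40.4 nmol/s.

40.4 nmol/s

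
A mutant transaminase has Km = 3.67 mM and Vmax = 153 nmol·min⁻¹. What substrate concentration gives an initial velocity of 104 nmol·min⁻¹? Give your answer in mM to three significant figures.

7.79 mM

Rearranging v = Vmax[S]/(Km+[S]) gives [S] = Km·v/(Vmax − v).
[S] = 3.67 × 104 / (153 − 104) = 381.7/49.00 = 7.79 mM.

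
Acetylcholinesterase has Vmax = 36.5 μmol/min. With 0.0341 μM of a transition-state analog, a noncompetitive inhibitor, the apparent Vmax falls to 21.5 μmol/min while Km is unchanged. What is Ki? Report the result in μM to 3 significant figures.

Noncompetitive: Vmax,app = Vmax/α with α = 1 + [I]/Ki.
α = Vmax/Vmax,app = 36.5/21.5 = 1.698.
Ki = [I]/(α − 1) = 0.0341/0.6977 = 0.0489 μM.

0.0489 μM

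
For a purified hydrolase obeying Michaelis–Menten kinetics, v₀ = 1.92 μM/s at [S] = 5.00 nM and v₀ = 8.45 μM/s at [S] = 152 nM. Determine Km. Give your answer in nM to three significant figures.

From v = Vmax[S]/(Km+[S]), each point gives Vmax = v(Km+[S])/[S].
Equating: 1.92(Km+5.00)/5.00 = 8.45(Km+152)/152.
0.3840·Km + 1.92 = 0.05559·Km + 8.45, so (0.3840 − 0.05559)·Km = 8.45 − 1.92.
Km = 6.530/0.3284 = 19.9 nM; then Vmax = 1.92(19.9+5.00)/5.00 = 9.56 μM/s.

19.9 nM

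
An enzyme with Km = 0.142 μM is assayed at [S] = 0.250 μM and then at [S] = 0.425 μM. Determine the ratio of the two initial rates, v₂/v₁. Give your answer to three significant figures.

1.18

Since Vmax cancels, v₂/v₁ = [S]₂(Km+[S]₁) / [S]₁(Km+[S]₂).
= 0.425×(0.142+0.250) / (0.250×(0.142+0.425)) = 0.1666/0.1417 = 1.18.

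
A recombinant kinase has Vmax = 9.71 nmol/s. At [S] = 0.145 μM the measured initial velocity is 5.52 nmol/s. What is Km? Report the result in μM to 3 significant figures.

0.110 μM

v/Vmax = 5.52/9.71 = 0.5685 = [S]/(Km+[S]).
So Km + [S] = [S]/0.5685 = 0.2551 μM, giving Km = 0.2551 − 0.145 = 0.110 μM.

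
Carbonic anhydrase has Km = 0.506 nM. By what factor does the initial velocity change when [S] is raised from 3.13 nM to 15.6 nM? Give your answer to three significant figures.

The fractional saturations are [S]/(Km+[S]) = 3.13/3.636 = 0.8608 and 15.6/16.11 = 0.9686.
v₂/v₁ is just their ratio: 0.9686/0.8608 = 1.13.

1.13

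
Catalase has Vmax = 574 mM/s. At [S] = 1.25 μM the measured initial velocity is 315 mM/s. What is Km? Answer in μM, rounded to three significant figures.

1.03 μM

From v = Vmax[S]/(Km+[S]), Km = [S](Vmax − v)/v.
Km = 1.25 × (574 − 315) / 315 = 323.8/315 = 1.03 μM.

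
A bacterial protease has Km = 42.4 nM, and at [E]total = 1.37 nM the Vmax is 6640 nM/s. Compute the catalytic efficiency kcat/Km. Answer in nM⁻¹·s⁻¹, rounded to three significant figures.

kcat = Vmax/[E]total = 6640/1.37 = 4850 s⁻¹.
kcat/Km = 4850/42.4 = 114 nM⁻¹·s⁻¹.

114 nM⁻¹·s⁻¹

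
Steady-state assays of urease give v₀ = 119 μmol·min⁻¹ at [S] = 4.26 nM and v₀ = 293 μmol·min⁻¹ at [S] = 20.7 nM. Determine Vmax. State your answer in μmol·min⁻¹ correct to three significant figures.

472 μmol·min⁻¹

In reciprocal form, 1/v = (Km/Vmax)·(1/[S]) + 1/Vmax. The two points give (1/[S], 1/v) = (0.2347, 0.008403) and (0.04831, 0.003413).
Slope = (0.008403 − 0.003413)/(0.2347 − 0.04831) = 0.02677; intercept = 0.008403 − 0.02677×0.2347 = 0.002120.
Vmax = 1/intercept = 472 μmol·min⁻¹; Km = slope × Vmax = 0.02677 × 472 = 12.6 nM.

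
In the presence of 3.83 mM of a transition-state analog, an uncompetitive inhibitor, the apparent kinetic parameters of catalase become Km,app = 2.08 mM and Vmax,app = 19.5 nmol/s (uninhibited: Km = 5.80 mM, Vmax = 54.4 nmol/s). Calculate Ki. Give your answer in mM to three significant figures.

Uncompetitive: Vmax,app = Vmax/α (and Km,app = Km/α) with α = 1 + [I]/Ki.
α = Vmax/Vmax,app = 54.4/19.5 = 2.790.
Ki = [I]/(α − 1) = 3.83/1.790 = 2.14 mM.

2.14 mM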